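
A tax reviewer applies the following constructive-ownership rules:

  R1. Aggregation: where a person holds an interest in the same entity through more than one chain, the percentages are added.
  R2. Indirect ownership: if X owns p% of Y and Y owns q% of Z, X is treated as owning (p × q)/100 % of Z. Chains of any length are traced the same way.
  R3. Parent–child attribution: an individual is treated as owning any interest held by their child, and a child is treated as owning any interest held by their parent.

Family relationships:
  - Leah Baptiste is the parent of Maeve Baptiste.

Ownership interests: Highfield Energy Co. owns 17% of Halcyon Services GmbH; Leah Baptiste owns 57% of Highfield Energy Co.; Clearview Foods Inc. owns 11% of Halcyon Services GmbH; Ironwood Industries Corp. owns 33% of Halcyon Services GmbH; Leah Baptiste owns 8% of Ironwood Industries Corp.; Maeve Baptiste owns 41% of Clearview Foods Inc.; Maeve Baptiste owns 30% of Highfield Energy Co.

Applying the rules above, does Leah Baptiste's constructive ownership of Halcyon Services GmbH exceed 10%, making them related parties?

By parent–child attribution (R3), Leah Baptiste is treated as also owning Maeve Baptiste's interest in Highfield Energy Co, giving 57% + 30% = 87%.
By parent–child attribution (R3), Leah Baptiste is treated as owning Maeve Baptiste's 41% interest in Clearview Foods Inc.
Chain via Ironwood Industries Corp. (R2): 8% × 33% = 2.64% of Halcyon Services GmbH.
Chain via Highfield Energy Co. (R2): 87% × 17% = 14.79% of Halcyon Services GmbH.
Chain via Clearview Foods Inc. (R2): 41% × 11% = 4.51% of Halcyon Services GmbH.
Aggregating (R1): 2.64% + 14.79% + 4.51% = 21.94%.
21.94% exceeds the 10% threshold, so Leah is a related party to Halcyon Services GmbH.

Yes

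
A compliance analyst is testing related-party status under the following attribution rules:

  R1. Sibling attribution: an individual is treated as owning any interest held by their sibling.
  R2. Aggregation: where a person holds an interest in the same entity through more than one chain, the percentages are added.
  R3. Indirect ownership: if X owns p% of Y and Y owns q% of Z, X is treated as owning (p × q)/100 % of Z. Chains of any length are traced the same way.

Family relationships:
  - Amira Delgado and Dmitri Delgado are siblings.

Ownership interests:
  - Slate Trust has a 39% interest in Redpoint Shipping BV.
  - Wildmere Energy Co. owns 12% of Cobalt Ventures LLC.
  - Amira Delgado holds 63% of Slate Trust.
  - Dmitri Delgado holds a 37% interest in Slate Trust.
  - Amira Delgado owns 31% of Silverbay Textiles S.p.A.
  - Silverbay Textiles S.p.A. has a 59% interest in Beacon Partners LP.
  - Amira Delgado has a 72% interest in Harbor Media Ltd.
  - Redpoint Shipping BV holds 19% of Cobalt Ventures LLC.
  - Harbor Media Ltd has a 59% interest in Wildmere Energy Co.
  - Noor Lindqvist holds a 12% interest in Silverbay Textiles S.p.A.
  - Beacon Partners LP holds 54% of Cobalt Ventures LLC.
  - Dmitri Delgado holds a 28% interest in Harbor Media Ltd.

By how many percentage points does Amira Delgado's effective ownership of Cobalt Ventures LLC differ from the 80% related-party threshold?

By sibling attribution (R1), Amira Delgado is treated as also owning Dmitri Delgado's interest in Slate Trust, giving 63% + 37% = 100%.
By sibling attribution (R1), Amira Delgado is treated as also owning Dmitri Delgado's interest in Harbor Media Ltd, giving 72% + 28% = 100%.
Chain via Silverbay Textiles S.p.A. → Beacon Partners LP (R3): 31% × 59% × 54% = 9.8766% of Cobalt Ventures LLC.
Chain via Slate Trust → Redpoint Shipping BV (R3): 100% × 39% × 19% = 7.41% of Cobalt Ventures LLC.
Chain via Harbor Media Ltd → Wildmere Energy Co. (R3): 100% × 59% × 12% = 7.08% of Cobalt Ventures LLC.
Aggregating (R2): 9.8766% + 7.41% + 7.08% = 24.3666%.
24.3666% falls short of the 80% threshold by 55.6334 percentage points.

55.6334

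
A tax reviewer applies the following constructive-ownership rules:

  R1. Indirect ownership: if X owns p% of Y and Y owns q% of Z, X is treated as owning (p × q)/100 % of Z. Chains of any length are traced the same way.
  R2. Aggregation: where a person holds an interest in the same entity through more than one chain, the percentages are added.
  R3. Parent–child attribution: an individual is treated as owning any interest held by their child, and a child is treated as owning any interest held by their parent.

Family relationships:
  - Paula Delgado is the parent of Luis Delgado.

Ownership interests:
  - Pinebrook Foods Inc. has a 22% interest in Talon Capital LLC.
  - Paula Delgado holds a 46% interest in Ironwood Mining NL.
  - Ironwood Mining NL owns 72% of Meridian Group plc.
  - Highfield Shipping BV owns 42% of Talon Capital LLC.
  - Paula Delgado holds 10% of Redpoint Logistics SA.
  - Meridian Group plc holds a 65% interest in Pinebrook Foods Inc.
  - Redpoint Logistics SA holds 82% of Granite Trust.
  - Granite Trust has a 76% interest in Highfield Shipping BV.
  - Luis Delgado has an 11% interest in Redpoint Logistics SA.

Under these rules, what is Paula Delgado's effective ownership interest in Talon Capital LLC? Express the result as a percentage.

By parent–child attribution (R3), Paula Delgado is treated as also owning Luis Delgado's interest in Redpoint Logistics SA, giving 10% + 11% = 21%.
Chain via Ironwood Mining NL → Meridian Group plc → Pinebrook Foods Inc. (R1): 46% × 72% × 65% × 22% = 4.73616% of Talon Capital LLC.
Chain via Redpoint Logistics SA → Granite Trust → Highfield Shipping BV (R1): 21% × 82% × 76% × 42% = 5.496624% of Talon Capital LLC.
Aggregating (R2): 4.73616% + 5.496624% = 10.232784%.

10.232784%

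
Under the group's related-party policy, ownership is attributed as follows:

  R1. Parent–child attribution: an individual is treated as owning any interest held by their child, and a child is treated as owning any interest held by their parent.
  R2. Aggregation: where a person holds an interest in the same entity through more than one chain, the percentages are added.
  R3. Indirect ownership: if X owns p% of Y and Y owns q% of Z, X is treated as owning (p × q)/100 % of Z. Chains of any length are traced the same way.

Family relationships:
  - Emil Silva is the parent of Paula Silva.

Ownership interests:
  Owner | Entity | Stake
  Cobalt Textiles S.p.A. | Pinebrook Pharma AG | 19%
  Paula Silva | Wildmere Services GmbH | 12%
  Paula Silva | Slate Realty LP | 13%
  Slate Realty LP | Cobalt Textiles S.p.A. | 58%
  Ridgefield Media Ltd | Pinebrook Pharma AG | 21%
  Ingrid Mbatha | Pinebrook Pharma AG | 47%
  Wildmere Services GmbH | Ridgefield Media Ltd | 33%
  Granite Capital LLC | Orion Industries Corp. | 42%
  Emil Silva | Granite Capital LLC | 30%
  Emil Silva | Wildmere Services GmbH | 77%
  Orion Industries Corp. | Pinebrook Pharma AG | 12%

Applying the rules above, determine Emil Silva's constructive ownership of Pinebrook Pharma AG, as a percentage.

By parent–child attribution (R1), Emil Silva is treated as also owning Paula Silva's interest in Wildmere Services GmbH, giving 77% + 12% = 89%.
By parent–child attribution (R1), Emil Silva is treated as owning Paula Silva's 13% interest in Slate Realty LP.
Chain via Wildmere Services GmbH → Ridgefield Media Ltd (R3): 89% × 33% × 21% = 6.1677% of Pinebrook Pharma AG.
Chain via Granite Capital LLC → Orion Industries Corp. (R3): 30% × 42% × 12% = 1.512% of Pinebrook Pharma AG.
Chain via Slate Realty LP → Cobalt Textiles S.p.A. (R3): 13% × 58% × 19% = 1.4326% of Pinebrook Pharma AG.
Aggregating (R2): 6.1677% + 1.512% + 1.4326% = 9.1123%.

9.1123%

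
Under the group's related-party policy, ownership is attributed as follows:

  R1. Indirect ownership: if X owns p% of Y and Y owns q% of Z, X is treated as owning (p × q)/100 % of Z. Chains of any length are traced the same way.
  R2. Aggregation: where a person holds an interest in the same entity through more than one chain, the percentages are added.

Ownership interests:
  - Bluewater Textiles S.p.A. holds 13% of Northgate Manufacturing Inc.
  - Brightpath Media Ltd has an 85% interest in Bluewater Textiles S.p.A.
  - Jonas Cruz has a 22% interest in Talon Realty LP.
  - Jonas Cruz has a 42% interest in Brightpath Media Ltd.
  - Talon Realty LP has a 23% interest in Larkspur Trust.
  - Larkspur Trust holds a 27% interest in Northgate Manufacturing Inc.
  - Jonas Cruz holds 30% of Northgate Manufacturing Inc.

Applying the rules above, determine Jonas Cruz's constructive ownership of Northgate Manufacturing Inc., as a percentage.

Chain via Brightpath Media Ltd → Bluewater Textiles S.p.A. (R1): 42% × 85% × 13% = 4.641% of Northgate Manufacturing Inc.
Chain via Talon Realty LP → Larkspur Trust (R1): 22% × 23% × 27% = 1.3662% of Northgate Manufacturing Inc.
Direct interest in Northgate Manufacturing Inc: 30%.
Aggregating (R2): 4.641% + 1.3662% + 30% = 36.0072%.

36.0072%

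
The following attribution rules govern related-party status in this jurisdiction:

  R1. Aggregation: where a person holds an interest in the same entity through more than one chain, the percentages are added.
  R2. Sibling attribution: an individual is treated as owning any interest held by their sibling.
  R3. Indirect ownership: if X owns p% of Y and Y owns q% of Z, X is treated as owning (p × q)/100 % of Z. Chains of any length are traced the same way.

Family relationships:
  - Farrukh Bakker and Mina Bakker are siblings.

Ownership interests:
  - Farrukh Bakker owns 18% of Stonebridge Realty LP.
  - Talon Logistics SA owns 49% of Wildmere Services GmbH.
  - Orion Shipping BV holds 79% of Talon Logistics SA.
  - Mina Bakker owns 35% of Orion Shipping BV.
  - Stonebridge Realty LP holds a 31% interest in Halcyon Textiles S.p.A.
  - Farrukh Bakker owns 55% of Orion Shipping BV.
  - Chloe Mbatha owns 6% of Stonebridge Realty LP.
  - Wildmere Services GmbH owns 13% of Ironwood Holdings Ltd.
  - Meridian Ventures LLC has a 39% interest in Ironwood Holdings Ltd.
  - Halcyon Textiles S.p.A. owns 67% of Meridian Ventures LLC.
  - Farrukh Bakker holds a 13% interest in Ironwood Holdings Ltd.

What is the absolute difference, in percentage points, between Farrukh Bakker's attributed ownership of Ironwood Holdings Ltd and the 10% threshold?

8.987124

By sibling attribution (R2), Farrukh Bakker is treated as also owning Mina Bakker's interest in Orion Shipping BV, giving 55% + 35% = 90%.
Chain via Orion Shipping BV → Talon Logistics SA → Wildmere Services GmbH (R3): 90% × 79% × 49% × 13% = 4.52907% of Ironwood Holdings Ltd.
Chain via Stonebridge Realty LP → Halcyon Textiles S.p.A. → Meridian Ventures LLC (R3): 18% × 31% × 67% × 39% = 1.458054% of Ironwood Holdings Ltd.
Direct interest in Ironwood Holdings Ltd: 13%.
Aggregating (R1): 4.52907% + 1.458054% + 13% = 18.987124%.
18.987124% exceeds the 10% threshold by 8.987124 percentage points.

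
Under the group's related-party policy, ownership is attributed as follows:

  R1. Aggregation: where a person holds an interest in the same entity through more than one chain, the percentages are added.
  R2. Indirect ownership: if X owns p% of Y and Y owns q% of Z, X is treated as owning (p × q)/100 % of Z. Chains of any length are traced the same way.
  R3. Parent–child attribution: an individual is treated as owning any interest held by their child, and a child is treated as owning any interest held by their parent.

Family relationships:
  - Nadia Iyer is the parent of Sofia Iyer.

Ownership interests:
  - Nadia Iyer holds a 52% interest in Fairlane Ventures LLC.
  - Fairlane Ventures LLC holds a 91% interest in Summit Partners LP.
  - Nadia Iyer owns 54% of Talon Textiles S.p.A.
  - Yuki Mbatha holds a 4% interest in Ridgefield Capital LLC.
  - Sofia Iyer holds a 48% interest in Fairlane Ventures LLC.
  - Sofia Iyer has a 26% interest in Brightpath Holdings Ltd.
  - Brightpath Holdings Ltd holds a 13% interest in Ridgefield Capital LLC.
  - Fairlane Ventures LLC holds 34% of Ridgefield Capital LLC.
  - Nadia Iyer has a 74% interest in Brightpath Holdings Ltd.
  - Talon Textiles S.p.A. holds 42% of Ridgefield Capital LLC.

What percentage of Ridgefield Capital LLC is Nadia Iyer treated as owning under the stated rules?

69.68%

By parent–child attribution (R3), Nadia Iyer is treated as also owning Sofia Iyer's interest in Fairlane Ventures LLC, giving 52% + 48% = 100%.
By parent–child attribution (R3), Nadia Iyer is treated as also owning Sofia Iyer's interest in Brightpath Holdings Ltd, giving 74% + 26% = 100%.
Chain via Fairlane Ventures LLC (R2): 100% × 34% = 34% of Ridgefield Capital LLC.
Chain via Brightpath Holdings Ltd (R2): 100% × 13% = 13% of Ridgefield Capital LLC.
Chain via Talon Textiles S.p.A. (R2): 54% × 42% = 22.68% of Ridgefield Capital LLC.
Aggregating (R1): 34% + 13% + 22.68% = 69.68%.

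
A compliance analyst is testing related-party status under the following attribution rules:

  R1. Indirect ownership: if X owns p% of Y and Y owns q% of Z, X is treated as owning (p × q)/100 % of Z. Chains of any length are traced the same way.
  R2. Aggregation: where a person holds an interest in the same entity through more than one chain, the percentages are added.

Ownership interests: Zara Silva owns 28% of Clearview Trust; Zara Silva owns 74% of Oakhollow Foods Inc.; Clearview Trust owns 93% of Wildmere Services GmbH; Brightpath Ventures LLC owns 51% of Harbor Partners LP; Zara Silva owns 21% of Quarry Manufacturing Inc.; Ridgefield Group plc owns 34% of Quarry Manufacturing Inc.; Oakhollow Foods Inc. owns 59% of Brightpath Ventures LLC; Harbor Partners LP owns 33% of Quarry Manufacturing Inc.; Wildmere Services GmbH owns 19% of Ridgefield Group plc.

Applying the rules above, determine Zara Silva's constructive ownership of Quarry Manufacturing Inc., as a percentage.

Chain via Oakhollow Foods Inc. → Brightpath Ventures LLC → Harbor Partners LP (R1): 74% × 59% × 51% × 33% = 7.347978% of Quarry Manufacturing Inc.
Chain via Clearview Trust → Wildmere Services GmbH → Ridgefield Group plc (R1): 28% × 93% × 19% × 34% = 1.682184% of Quarry Manufacturing Inc.
Direct interest in Quarry Manufacturing Inc: 21%.
Aggregating (R2): 7.347978% + 1.682184% + 21% = 30.030162%.

30.030162%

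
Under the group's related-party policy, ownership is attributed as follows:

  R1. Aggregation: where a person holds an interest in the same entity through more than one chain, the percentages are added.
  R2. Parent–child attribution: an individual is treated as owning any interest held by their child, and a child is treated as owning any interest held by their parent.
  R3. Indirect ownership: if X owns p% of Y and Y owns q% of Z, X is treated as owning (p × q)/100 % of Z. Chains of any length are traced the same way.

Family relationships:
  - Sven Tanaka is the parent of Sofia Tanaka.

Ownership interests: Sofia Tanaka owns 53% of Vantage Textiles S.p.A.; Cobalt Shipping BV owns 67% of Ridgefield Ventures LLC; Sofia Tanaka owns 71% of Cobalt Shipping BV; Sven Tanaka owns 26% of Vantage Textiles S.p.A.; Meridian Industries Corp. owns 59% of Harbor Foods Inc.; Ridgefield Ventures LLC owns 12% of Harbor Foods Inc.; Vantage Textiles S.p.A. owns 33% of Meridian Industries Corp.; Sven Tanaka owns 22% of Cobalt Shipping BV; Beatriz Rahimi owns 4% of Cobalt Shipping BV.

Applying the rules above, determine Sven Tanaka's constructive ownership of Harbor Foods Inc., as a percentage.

22.8585%

By parent–child attribution (R2), Sven Tanaka is treated as also owning Sofia Tanaka's interest in Cobalt Shipping BV, giving 22% + 71% = 93%.
By parent–child attribution (R2), Sven Tanaka is treated as also owning Sofia Tanaka's interest in Vantage Textiles S.p.A, giving 26% + 53% = 79%.
Chain via Cobalt Shipping BV → Ridgefield Ventures LLC (R3): 93% × 67% × 12% = 7.4772% of Harbor Foods Inc.
Chain via Vantage Textiles S.p.A. → Meridian Industries Corp. (R3): 79% × 33% × 59% = 15.3813% of Harbor Foods Inc.
Aggregating (R1): 7.4772% + 15.3813% = 22.8585%.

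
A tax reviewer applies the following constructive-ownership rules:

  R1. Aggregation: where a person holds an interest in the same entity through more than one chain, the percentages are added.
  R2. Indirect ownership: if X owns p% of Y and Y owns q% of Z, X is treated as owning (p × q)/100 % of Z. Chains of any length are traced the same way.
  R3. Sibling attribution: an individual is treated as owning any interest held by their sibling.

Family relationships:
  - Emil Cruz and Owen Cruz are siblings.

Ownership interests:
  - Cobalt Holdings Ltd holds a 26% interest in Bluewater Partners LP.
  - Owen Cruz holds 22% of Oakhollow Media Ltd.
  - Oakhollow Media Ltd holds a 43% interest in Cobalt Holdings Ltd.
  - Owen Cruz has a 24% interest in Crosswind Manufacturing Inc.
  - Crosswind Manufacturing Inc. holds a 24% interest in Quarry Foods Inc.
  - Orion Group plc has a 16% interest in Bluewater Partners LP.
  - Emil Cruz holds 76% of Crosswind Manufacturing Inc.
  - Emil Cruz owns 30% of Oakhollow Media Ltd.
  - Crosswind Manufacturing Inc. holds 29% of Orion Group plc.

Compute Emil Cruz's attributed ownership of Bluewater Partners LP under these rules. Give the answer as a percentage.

10.4536%

By sibling attribution (R3), Emil Cruz is treated as also owning Owen Cruz's interest in Crosswind Manufacturing Inc, giving 76% + 24% = 100%.
By sibling attribution (R3), Emil Cruz is treated as also owning Owen Cruz's interest in Oakhollow Media Ltd, giving 30% + 22% = 52%.
Chain via Crosswind Manufacturing Inc. → Orion Group plc (R2): 100% × 29% × 16% = 4.64% of Bluewater Partners LP.
Chain via Oakhollow Media Ltd → Cobalt Holdings Ltd (R2): 52% × 43% × 26% = 5.8136% of Bluewater Partners LP.
Aggregating (R1): 4.64% + 5.8136% = 10.4536%.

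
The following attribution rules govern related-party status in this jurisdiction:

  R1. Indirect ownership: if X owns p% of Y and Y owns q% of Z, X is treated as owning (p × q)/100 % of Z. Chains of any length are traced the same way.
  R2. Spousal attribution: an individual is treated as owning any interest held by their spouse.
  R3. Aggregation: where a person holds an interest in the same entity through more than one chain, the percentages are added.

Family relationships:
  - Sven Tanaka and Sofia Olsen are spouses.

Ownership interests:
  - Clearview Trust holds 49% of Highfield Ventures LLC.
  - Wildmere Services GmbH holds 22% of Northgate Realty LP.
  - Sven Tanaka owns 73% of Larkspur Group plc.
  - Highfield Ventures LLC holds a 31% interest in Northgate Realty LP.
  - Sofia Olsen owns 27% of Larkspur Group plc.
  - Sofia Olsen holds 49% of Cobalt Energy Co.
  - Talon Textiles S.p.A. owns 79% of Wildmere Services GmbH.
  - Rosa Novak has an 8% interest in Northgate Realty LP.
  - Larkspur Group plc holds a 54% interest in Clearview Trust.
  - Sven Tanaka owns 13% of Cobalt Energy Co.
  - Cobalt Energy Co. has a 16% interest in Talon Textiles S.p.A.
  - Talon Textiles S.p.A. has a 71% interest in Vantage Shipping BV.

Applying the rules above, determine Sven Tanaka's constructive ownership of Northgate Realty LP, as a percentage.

By spousal attribution (R2), Sven Tanaka is treated as also owning Sofia Olsen's interest in Cobalt Energy Co, giving 13% + 49% = 62%.
By spousal attribution (R2), Sven Tanaka is treated as also owning Sofia Olsen's interest in Larkspur Group plc, giving 73% + 27% = 100%.
Chain via Cobalt Energy Co. → Talon Textiles S.p.A. → Wildmere Services GmbH (R1): 62% × 16% × 79% × 22% = 1.724096% of Northgate Realty LP.
Chain via Larkspur Group plc → Clearview Trust → Highfield Ventures LLC (R1): 100% × 54% × 49% × 31% = 8.2026% of Northgate Realty LP.
Aggregating (R3): 1.724096% + 8.2026% = 9.926696%.

9.926696%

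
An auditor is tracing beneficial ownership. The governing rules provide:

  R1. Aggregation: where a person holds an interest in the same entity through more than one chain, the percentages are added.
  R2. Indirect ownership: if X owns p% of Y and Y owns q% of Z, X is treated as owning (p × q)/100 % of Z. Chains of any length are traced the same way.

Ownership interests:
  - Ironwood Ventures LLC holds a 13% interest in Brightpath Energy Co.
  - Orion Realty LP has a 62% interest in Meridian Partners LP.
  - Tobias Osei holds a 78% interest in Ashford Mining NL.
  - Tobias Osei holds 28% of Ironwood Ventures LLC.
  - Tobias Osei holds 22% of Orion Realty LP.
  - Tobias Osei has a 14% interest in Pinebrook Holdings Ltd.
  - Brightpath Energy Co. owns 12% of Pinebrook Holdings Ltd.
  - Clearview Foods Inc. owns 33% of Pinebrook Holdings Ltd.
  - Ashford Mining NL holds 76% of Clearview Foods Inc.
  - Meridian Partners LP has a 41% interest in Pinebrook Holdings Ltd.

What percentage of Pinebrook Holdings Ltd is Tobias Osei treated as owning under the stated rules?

39.5916%

Chain via Orion Realty LP → Meridian Partners LP (R2): 22% × 62% × 41% = 5.5924% of Pinebrook Holdings Ltd.
Chain via Ashford Mining NL → Clearview Foods Inc. (R2): 78% × 76% × 33% = 19.5624% of Pinebrook Holdings Ltd.
Chain via Ironwood Ventures LLC → Brightpath Energy Co. (R2): 28% × 13% × 12% = 0.4368% of Pinebrook Holdings Ltd.
Direct interest in Pinebrook Holdings Ltd: 14%.
Aggregating (R1): 5.5924% + 19.5624% + 0.4368% + 14% = 39.5916%.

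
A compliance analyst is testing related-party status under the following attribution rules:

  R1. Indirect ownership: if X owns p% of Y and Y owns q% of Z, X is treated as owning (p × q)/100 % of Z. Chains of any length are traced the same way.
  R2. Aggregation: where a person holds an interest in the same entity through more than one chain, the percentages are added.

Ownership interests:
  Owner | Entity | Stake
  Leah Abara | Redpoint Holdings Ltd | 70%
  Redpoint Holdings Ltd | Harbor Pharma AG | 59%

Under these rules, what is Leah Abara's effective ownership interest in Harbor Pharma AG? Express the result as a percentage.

41.3%

Chain via Redpoint Holdings Ltd (R1): 70% × 59% = 41.3% of Harbor Pharma AG.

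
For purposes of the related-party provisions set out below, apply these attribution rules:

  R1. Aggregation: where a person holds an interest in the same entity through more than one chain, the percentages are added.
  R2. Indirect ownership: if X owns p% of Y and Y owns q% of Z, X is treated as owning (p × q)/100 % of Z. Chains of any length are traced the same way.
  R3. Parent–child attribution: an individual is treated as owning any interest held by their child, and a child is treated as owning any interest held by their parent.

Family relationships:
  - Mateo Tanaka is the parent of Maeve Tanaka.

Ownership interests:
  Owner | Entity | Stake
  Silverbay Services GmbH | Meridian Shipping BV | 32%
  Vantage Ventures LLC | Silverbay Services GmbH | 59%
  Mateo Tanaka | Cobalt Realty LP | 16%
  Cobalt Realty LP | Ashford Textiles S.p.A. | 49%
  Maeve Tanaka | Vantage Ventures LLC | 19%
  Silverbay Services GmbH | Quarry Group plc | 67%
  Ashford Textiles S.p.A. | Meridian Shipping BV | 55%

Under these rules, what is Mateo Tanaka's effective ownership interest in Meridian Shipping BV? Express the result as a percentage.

7.8992%

By parent–child attribution (R3), Mateo Tanaka is treated as owning Maeve Tanaka's 19% interest in Vantage Ventures LLC.
Chain via Cobalt Realty LP → Ashford Textiles S.p.A. (R2): 16% × 49% × 55% = 4.312% of Meridian Shipping BV.
Chain via Vantage Ventures LLC → Silverbay Services GmbH (R2): 19% × 59% × 32% = 3.5872% of Meridian Shipping BV.
Aggregating (R1): 4.312% + 3.5872% = 7.8992%.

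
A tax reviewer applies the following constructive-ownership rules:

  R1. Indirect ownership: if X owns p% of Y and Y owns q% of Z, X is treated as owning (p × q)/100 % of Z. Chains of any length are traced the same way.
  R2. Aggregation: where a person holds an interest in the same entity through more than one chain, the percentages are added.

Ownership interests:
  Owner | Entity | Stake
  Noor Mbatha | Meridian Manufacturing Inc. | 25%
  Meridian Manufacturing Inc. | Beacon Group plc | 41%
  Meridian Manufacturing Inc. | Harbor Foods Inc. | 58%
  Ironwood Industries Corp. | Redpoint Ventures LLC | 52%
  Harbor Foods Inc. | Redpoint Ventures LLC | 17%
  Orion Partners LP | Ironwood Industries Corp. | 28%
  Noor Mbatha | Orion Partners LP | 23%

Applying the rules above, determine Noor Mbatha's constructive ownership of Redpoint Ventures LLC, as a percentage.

5.8138%

Chain via Meridian Manufacturing Inc. → Harbor Foods Inc. (R1): 25% × 58% × 17% = 2.465% of Redpoint Ventures LLC.
Chain via Orion Partners LP → Ironwood Industries Corp. (R1): 23% × 28% × 52% = 3.3488% of Redpoint Ventures LLC.
Aggregating (R2): 2.465% + 3.3488% = 5.8138%.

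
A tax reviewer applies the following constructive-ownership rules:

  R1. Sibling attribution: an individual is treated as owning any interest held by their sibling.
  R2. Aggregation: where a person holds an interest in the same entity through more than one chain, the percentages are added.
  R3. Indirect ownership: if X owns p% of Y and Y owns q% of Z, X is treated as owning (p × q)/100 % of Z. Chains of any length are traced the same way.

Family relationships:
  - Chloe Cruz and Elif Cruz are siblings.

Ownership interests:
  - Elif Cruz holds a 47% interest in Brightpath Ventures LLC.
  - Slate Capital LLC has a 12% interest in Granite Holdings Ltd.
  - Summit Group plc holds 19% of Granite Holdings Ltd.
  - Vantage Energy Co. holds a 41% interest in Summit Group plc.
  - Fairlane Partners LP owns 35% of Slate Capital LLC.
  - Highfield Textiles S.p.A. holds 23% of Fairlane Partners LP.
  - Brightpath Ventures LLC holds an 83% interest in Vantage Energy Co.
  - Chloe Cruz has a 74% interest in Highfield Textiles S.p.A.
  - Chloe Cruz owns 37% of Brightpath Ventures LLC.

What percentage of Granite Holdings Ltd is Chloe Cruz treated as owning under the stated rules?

6.146028%

By sibling attribution (R1), Chloe Cruz is treated as also owning Elif Cruz's interest in Brightpath Ventures LLC, giving 37% + 47% = 84%.
Chain via Highfield Textiles S.p.A. → Fairlane Partners LP → Slate Capital LLC (R3): 74% × 23% × 35% × 12% = 0.71484% of Granite Holdings Ltd.
Chain via Brightpath Ventures LLC → Vantage Energy Co. → Summit Group plc (R3): 84% × 83% × 41% × 19% = 5.431188% of Granite Holdings Ltd.
Aggregating (R2): 0.71484% + 5.431188% = 6.146028%.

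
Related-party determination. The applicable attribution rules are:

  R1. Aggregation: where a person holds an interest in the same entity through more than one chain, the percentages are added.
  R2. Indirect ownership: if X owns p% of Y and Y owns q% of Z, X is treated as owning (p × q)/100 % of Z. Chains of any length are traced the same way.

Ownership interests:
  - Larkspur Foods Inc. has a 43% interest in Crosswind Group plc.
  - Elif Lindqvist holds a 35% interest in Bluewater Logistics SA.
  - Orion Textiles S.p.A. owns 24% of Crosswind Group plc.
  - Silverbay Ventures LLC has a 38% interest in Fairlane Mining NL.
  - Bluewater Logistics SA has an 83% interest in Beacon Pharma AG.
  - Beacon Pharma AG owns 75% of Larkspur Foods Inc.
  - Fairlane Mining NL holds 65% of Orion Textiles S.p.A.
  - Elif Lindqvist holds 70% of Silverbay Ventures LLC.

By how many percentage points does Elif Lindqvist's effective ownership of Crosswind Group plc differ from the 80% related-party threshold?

Chain via Silverbay Ventures LLC → Fairlane Mining NL → Orion Textiles S.p.A. (R2): 70% × 38% × 65% × 24% = 4.1496% of Crosswind Group plc.
Chain via Bluewater Logistics SA → Beacon Pharma AG → Larkspur Foods Inc. (R2): 35% × 83% × 75% × 43% = 9.368625% of Crosswind Group plc.
Aggregating (R1): 4.1496% + 9.368625% = 13.518225%.
13.518225% falls short of the 80% threshold by 66.481775 percentage points.

66.481775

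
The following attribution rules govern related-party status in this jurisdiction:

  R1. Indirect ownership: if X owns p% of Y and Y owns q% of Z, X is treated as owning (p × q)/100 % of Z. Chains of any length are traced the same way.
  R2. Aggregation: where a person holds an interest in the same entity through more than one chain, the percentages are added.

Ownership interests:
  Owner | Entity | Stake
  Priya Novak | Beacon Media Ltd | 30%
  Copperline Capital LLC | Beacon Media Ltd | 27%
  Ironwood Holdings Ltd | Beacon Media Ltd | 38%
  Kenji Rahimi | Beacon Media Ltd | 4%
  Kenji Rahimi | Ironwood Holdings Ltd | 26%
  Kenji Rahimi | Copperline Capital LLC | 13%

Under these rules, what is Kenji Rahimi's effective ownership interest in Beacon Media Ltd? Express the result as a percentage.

17.39%

Chain via Copperline Capital LLC (R1): 13% × 27% = 3.51% of Beacon Media Ltd.
Chain via Ironwood Holdings Ltd (R1): 26% × 38% = 9.88% of Beacon Media Ltd.
Direct interest in Beacon Media Ltd: 4%.
Aggregating (R2): 3.51% + 9.88% + 4% = 17.39%.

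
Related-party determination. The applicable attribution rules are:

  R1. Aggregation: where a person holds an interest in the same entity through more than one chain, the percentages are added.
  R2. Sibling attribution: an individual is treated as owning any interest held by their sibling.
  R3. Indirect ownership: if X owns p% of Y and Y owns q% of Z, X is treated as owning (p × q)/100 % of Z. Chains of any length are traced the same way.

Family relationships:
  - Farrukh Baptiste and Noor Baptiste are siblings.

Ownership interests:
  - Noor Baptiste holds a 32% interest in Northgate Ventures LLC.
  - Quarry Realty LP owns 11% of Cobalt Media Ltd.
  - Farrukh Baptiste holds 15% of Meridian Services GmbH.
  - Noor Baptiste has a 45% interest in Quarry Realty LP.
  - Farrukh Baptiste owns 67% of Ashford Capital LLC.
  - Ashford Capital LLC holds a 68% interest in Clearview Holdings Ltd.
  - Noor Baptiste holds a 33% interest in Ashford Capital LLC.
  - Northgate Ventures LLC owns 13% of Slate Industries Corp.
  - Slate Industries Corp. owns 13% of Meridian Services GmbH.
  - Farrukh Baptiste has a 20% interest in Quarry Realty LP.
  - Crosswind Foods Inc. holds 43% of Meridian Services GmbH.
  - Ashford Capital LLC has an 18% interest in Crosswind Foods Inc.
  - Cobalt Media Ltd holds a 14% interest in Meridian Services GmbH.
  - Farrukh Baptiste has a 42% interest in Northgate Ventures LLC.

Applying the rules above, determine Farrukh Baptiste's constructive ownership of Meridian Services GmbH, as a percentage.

By sibling attribution (R2), Farrukh Baptiste is treated as also owning Noor Baptiste's interest in Northgate Ventures LLC, giving 42% + 32% = 74%.
By sibling attribution (R2), Farrukh Baptiste is treated as also owning Noor Baptiste's interest in Ashford Capital LLC, giving 67% + 33% = 100%.
By sibling attribution (R2), Farrukh Baptiste is treated as also owning Noor Baptiste's interest in Quarry Realty LP, giving 20% + 45% = 65%.
Chain via Northgate Ventures LLC → Slate Industries Corp. (R3): 74% × 13% × 13% = 1.2506% of Meridian Services GmbH.
Chain via Ashford Capital LLC → Crosswind Foods Inc. (R3): 100% × 18% × 43% = 7.74% of Meridian Services GmbH.
Chain via Quarry Realty LP → Cobalt Media Ltd (R3): 65% × 11% × 14% = 1.001% of Meridian Services GmbH.
Direct interest in Meridian Services GmbH: 15%.
Aggregating (R1): 1.2506% + 7.74% + 1.001% + 15% = 24.9916%.

24.9916%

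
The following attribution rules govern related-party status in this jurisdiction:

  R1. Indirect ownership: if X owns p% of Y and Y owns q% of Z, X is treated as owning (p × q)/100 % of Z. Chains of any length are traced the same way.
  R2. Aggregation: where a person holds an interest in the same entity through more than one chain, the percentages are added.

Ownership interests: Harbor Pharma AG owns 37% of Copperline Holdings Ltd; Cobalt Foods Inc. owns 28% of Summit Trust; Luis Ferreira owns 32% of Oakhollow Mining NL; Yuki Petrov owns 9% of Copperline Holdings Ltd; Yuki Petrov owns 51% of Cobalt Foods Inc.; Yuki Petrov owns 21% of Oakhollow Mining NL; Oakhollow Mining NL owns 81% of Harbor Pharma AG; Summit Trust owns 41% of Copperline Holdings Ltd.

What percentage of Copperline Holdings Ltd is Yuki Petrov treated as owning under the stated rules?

21.1485%

Chain via Cobalt Foods Inc. → Summit Trust (R1): 51% × 28% × 41% = 5.8548% of Copperline Holdings Ltd.
Chain via Oakhollow Mining NL → Harbor Pharma AG (R1): 21% × 81% × 37% = 6.2937% of Copperline Holdings Ltd.
Direct interest in Copperline Holdings Ltd: 9%.
Aggregating (R2): 5.8548% + 6.2937% + 9% = 21.1485%.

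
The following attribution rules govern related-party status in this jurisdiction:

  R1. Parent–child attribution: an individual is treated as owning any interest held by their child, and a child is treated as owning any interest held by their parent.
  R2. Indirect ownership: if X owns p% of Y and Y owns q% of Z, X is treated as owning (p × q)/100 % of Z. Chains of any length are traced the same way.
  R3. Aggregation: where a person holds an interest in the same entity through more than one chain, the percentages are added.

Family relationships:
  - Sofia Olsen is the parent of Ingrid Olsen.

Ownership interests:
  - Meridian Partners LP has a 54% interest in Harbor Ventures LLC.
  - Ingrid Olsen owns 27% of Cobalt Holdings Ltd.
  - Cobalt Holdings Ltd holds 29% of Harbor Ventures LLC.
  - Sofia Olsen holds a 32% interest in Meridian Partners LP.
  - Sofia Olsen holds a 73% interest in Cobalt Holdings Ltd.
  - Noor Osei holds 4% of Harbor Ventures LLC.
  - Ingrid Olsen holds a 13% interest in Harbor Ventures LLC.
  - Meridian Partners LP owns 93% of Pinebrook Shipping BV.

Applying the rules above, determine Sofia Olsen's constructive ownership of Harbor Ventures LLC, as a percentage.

By parent–child attribution (R1), Sofia Olsen is treated as also owning Ingrid Olsen's interest in Cobalt Holdings Ltd, giving 73% + 27% = 100%.
By parent–child attribution (R1), Sofia Olsen is treated as owning Ingrid Olsen's 13% interest in Harbor Ventures LLC.
Chain via Meridian Partners LP (R2): 32% × 54% = 17.28% of Harbor Ventures LLC.
Chain via Cobalt Holdings Ltd (R2): 100% × 29% = 29% of Harbor Ventures LLC.
Direct interest in Harbor Ventures LLC: 13%.
Aggregating (R3): 17.28% + 29% + 13% = 59.28%.

59.28%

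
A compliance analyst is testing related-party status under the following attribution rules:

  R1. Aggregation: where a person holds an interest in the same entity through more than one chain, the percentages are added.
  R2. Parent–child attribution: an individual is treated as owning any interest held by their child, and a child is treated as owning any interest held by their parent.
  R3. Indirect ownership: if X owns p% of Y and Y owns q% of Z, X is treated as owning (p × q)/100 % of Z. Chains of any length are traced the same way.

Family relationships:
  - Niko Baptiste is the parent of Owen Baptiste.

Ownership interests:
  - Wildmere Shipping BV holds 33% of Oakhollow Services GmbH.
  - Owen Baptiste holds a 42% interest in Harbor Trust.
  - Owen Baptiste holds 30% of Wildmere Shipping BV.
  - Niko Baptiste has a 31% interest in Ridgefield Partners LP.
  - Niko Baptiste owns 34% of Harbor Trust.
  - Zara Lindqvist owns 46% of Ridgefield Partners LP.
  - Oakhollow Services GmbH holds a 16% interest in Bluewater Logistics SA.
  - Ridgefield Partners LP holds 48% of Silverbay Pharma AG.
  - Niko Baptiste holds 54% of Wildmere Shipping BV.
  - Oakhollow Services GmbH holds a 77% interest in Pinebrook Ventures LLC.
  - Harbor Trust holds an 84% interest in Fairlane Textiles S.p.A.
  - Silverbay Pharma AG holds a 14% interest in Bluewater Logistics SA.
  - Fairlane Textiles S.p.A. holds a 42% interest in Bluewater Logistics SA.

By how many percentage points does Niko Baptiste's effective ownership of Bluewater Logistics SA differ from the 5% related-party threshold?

By parent–child attribution (R2), Niko Baptiste is treated as also owning Owen Baptiste's interest in Wildmere Shipping BV, giving 54% + 30% = 84%.
By parent–child attribution (R2), Niko Baptiste is treated as also owning Owen Baptiste's interest in Harbor Trust, giving 34% + 42% = 76%.
Chain via Wildmere Shipping BV → Oakhollow Services GmbH (R3): 84% × 33% × 16% = 4.4352% of Bluewater Logistics SA.
Chain via Ridgefield Partners LP → Silverbay Pharma AG (R3): 31% × 48% × 14% = 2.0832% of Bluewater Logistics SA.
Chain via Harbor Trust → Fairlane Textiles S.p.A. (R3): 76% × 84% × 42% = 26.8128% of Bluewater Logistics SA.
Aggregating (R1): 4.4352% + 2.0832% + 26.8128% = 33.3312%.
33.3312% exceeds the 5% threshold by 28.3312 percentage points.

28.3312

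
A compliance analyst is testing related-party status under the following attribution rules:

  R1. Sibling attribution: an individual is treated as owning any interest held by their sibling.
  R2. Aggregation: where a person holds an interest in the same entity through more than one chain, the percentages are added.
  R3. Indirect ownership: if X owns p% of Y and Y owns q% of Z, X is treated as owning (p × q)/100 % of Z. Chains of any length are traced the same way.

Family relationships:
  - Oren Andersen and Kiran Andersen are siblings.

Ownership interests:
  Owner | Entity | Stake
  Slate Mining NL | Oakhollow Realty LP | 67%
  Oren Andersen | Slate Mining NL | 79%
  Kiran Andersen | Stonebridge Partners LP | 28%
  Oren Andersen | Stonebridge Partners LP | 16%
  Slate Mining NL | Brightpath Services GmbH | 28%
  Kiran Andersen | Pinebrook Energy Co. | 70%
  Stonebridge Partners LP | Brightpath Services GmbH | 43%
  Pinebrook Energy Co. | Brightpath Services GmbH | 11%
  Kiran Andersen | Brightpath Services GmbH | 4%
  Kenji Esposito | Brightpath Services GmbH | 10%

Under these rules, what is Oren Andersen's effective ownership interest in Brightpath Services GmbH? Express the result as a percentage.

52.74%

By sibling attribution (R1), Oren Andersen is treated as also owning Kiran Andersen's interest in Stonebridge Partners LP, giving 16% + 28% = 44%.
By sibling attribution (R1), Oren Andersen is treated as owning Kiran Andersen's 70% interest in Pinebrook Energy Co.
By sibling attribution (R1), Oren Andersen is treated as owning Kiran Andersen's 4% interest in Brightpath Services GmbH.
Chain via Stonebridge Partners LP (R3): 44% × 43% = 18.92% of Brightpath Services GmbH.
Chain via Slate Mining NL (R3): 79% × 28% = 22.12% of Brightpath Services GmbH.
Chain via Pinebrook Energy Co. (R3): 70% × 11% = 7.7% of Brightpath Services GmbH.
Direct interest in Brightpath Services GmbH: 4%.
Aggregating (R2): 18.92% + 22.12% + 7.7% + 4% = 52.74%.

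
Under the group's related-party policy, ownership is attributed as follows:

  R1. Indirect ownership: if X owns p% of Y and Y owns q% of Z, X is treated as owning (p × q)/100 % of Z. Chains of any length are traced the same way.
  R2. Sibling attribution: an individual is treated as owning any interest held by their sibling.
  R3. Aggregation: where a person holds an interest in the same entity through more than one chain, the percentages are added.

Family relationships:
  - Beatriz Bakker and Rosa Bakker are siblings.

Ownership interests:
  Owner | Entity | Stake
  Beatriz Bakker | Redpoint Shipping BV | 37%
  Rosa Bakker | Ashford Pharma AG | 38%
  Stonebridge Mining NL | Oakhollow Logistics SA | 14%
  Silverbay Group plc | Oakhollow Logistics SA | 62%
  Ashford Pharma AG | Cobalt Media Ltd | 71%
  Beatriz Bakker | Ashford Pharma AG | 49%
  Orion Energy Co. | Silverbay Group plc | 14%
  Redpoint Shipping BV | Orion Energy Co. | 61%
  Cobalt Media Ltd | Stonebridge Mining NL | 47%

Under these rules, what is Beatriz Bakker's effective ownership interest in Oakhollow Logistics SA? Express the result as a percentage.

6.023542%

By sibling attribution (R2), Beatriz Bakker is treated as also owning Rosa Bakker's interest in Ashford Pharma AG, giving 49% + 38% = 87%.
Chain via Ashford Pharma AG → Cobalt Media Ltd → Stonebridge Mining NL (R1): 87% × 71% × 47% × 14% = 4.064466% of Oakhollow Logistics SA.
Chain via Redpoint Shipping BV → Orion Energy Co. → Silverbay Group plc (R1): 37% × 61% × 14% × 62% = 1.959076% of Oakhollow Logistics SA.
Aggregating (R3): 4.064466% + 1.959076% = 6.023542%.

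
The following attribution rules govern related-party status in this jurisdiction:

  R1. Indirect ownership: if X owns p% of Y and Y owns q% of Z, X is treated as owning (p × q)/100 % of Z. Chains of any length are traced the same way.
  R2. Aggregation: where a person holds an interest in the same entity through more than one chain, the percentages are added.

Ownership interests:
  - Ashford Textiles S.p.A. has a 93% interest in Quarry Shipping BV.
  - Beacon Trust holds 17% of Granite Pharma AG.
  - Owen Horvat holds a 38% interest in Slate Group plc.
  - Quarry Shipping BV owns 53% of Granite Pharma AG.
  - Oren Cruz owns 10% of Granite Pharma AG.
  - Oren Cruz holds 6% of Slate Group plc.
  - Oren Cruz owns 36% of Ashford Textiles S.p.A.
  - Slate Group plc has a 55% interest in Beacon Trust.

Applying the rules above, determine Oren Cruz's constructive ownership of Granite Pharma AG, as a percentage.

Chain via Ashford Textiles S.p.A. → Quarry Shipping BV (R1): 36% × 93% × 53% = 17.7444% of Granite Pharma AG.
Chain via Slate Group plc → Beacon Trust (R1): 6% × 55% × 17% = 0.561% of Granite Pharma AG.
Direct interest in Granite Pharma AG: 10%.
Aggregating (R2): 17.7444% + 0.561% + 10% = 28.3054%.

28.3054%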